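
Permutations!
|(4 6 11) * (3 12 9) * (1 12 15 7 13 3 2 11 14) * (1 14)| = 28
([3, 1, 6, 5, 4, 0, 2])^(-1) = [5, 1, 6, 0, 4, 3, 2]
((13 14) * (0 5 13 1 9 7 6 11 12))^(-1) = (0 12 11 6 7 9 1 14 13 5)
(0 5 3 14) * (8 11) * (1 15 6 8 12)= (0 5 3 14)(1 15 6 8 11 12)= [5, 15, 2, 14, 4, 3, 8, 7, 11, 9, 10, 12, 1, 13, 0, 6]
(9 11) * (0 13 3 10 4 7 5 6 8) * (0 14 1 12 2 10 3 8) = [13, 12, 10, 3, 7, 6, 0, 5, 14, 11, 4, 9, 2, 8, 1] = (0 13 8 14 1 12 2 10 4 7 5 6)(9 11)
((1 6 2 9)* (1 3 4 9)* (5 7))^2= (1 2 6)(3 9 4)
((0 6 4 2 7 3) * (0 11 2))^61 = (0 6 4)(2 7 3 11)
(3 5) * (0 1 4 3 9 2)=[1, 4, 0, 5, 3, 9, 6, 7, 8, 2]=(0 1 4 3 5 9 2)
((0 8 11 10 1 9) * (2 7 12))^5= ((0 8 11 10 1 9)(2 7 12))^5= (0 9 1 10 11 8)(2 12 7)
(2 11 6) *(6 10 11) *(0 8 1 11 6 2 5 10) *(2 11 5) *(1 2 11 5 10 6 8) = (0 1 10 8 2 5 6 11) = [1, 10, 5, 3, 4, 6, 11, 7, 2, 9, 8, 0]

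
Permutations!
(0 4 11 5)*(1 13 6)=(0 4 11 5)(1 13 6)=[4, 13, 2, 3, 11, 0, 1, 7, 8, 9, 10, 5, 12, 6]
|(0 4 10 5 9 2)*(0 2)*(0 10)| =|(0 4)(5 9 10)| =6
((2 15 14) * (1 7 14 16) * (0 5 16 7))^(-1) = ((0 5 16 1)(2 15 7 14))^(-1) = (0 1 16 5)(2 14 7 15)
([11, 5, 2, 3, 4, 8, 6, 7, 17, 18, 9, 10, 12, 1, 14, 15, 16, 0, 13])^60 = (18)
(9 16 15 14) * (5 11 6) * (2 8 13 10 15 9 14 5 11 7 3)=[0, 1, 8, 2, 4, 7, 11, 3, 13, 16, 15, 6, 12, 10, 14, 5, 9]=(2 8 13 10 15 5 7 3)(6 11)(9 16)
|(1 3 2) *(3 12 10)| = 5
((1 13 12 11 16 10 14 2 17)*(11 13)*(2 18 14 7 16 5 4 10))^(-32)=((1 11 5 4 10 7 16 2 17)(12 13)(14 18))^(-32)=(18)(1 10 17 4 2 5 16 11 7)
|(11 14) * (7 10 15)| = 6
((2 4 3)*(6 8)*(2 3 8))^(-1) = ((2 4 8 6))^(-1) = (2 6 8 4)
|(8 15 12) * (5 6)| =|(5 6)(8 15 12)| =6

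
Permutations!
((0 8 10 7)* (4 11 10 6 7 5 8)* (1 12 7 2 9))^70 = (0 12 9 6 5 11)(1 2 8 10 4 7)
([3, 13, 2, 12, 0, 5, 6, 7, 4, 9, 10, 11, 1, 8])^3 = [1, 4, 2, 13, 12, 5, 6, 7, 3, 9, 10, 11, 8, 0]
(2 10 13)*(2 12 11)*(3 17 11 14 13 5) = [0, 1, 10, 17, 4, 3, 6, 7, 8, 9, 5, 2, 14, 12, 13, 15, 16, 11] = (2 10 5 3 17 11)(12 14 13)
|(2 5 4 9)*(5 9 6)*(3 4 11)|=10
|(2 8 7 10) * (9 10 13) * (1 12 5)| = 6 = |(1 12 5)(2 8 7 13 9 10)|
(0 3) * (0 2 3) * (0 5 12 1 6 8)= (0 5 12 1 6 8)(2 3)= [5, 6, 3, 2, 4, 12, 8, 7, 0, 9, 10, 11, 1]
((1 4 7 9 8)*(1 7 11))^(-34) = (1 11 4)(7 8 9)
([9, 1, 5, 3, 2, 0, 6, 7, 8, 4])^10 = (9)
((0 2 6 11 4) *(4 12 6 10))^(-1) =((0 2 10 4)(6 11 12))^(-1) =(0 4 10 2)(6 12 11)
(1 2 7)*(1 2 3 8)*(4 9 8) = (1 3 4 9 8)(2 7) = [0, 3, 7, 4, 9, 5, 6, 2, 1, 8]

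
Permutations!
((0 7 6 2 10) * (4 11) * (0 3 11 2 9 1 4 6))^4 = ((0 7)(1 4 2 10 3 11 6 9))^4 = (1 3)(2 6)(4 11)(9 10)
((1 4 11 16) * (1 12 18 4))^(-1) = (4 18 12 16 11)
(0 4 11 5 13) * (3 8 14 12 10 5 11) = [4, 1, 2, 8, 3, 13, 6, 7, 14, 9, 5, 11, 10, 0, 12] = (0 4 3 8 14 12 10 5 13)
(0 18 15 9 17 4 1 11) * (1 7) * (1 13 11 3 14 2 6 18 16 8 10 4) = (0 16 8 10 4 7 13 11)(1 3 14 2 6 18 15 9 17) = [16, 3, 6, 14, 7, 5, 18, 13, 10, 17, 4, 0, 12, 11, 2, 9, 8, 1, 15]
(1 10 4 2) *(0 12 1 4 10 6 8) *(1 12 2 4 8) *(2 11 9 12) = [11, 6, 8, 3, 4, 5, 1, 7, 0, 12, 10, 9, 2] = (0 11 9 12 2 8)(1 6)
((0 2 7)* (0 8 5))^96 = (0 2 7 8 5)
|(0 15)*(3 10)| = 2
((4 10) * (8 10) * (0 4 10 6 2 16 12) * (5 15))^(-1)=(0 12 16 2 6 8 4)(5 15)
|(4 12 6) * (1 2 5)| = 3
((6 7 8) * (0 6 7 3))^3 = (7 8)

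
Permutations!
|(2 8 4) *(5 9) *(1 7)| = |(1 7)(2 8 4)(5 9)| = 6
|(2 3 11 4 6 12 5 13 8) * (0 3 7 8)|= 24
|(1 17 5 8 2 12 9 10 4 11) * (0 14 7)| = 30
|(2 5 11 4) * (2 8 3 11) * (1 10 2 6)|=20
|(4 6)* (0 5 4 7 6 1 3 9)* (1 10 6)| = 9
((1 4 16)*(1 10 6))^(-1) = (1 6 10 16 4)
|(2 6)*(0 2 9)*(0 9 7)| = 4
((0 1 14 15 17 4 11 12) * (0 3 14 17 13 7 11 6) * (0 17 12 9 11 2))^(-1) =((0 1 12 3 14 15 13 7 2)(4 6 17)(9 11))^(-1) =(0 2 7 13 15 14 3 12 1)(4 17 6)(9 11)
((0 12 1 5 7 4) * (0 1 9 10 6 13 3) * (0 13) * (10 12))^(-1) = ((0 10 6)(1 5 7 4)(3 13)(9 12))^(-1) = (0 6 10)(1 4 7 5)(3 13)(9 12)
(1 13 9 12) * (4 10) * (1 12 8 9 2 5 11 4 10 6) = [0, 13, 5, 3, 6, 11, 1, 7, 9, 8, 10, 4, 12, 2] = (1 13 2 5 11 4 6)(8 9)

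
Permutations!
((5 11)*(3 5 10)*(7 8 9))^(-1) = (3 10 11 5)(7 9 8)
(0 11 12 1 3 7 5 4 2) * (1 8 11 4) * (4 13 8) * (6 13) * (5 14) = [6, 3, 0, 7, 2, 1, 13, 14, 11, 9, 10, 12, 4, 8, 5] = (0 6 13 8 11 12 4 2)(1 3 7 14 5)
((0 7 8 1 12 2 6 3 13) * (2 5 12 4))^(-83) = (0 3 2 1 7 13 6 4 8)(5 12)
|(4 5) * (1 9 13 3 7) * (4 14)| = 15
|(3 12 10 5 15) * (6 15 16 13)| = 8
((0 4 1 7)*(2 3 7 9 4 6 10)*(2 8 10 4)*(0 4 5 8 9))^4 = ((0 6 5 8 10 9 2 3 7 4 1))^4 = (0 10 7 6 9 4 5 2 1 8 3)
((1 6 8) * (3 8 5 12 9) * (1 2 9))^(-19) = ((1 6 5 12)(2 9 3 8))^(-19) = (1 6 5 12)(2 9 3 8)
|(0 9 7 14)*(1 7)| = 5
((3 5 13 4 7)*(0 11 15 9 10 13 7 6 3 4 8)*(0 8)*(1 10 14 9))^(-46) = (0 15 10)(1 13 11)(3 6 4 7 5)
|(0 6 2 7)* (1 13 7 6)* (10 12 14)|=12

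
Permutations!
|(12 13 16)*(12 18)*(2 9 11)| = |(2 9 11)(12 13 16 18)| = 12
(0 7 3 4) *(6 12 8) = (0 7 3 4)(6 12 8) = [7, 1, 2, 4, 0, 5, 12, 3, 6, 9, 10, 11, 8]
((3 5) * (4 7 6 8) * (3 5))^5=(4 7 6 8)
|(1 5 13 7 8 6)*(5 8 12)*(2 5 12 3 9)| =6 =|(1 8 6)(2 5 13 7 3 9)|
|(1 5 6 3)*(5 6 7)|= |(1 6 3)(5 7)|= 6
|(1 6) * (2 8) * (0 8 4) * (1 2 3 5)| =8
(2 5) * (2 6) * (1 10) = (1 10)(2 5 6) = [0, 10, 5, 3, 4, 6, 2, 7, 8, 9, 1]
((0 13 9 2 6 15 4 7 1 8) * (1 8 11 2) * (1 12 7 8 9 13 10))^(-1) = ((0 10 1 11 2 6 15 4 8)(7 9 12))^(-1) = (0 8 4 15 6 2 11 1 10)(7 12 9)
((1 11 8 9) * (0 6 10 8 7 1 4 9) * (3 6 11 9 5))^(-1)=(0 8 10 6 3 5 4 9 1 7 11)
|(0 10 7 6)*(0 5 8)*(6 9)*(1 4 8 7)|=20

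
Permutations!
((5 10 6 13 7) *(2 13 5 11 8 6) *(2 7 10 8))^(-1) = (2 11 7 10 13)(5 6 8)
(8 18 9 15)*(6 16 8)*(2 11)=[0, 1, 11, 3, 4, 5, 16, 7, 18, 15, 10, 2, 12, 13, 14, 6, 8, 17, 9]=(2 11)(6 16 8 18 9 15)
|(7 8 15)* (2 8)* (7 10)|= |(2 8 15 10 7)|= 5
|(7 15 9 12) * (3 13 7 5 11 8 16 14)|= |(3 13 7 15 9 12 5 11 8 16 14)|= 11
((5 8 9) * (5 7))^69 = (5 8 9 7)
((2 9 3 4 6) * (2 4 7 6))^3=(2 7)(3 4)(6 9)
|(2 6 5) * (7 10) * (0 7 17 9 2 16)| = |(0 7 10 17 9 2 6 5 16)| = 9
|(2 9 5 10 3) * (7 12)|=10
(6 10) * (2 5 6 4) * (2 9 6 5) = (4 9 6 10) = [0, 1, 2, 3, 9, 5, 10, 7, 8, 6, 4]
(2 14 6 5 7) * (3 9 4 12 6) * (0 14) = (0 14 3 9 4 12 6 5 7 2) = [14, 1, 0, 9, 12, 7, 5, 2, 8, 4, 10, 11, 6, 13, 3]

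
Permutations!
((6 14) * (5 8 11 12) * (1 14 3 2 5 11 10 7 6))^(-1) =(1 14)(2 3 6 7 10 8 5)(11 12)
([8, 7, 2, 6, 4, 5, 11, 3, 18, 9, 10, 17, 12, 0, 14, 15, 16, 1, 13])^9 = [8, 6, 2, 17, 4, 5, 1, 11, 18, 9, 10, 7, 12, 0, 14, 15, 16, 3, 13]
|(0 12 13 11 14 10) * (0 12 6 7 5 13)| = 9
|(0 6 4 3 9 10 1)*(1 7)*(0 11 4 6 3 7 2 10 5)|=|(0 3 9 5)(1 11 4 7)(2 10)|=4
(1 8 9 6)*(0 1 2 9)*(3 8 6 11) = (0 1 6 2 9 11 3 8) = [1, 6, 9, 8, 4, 5, 2, 7, 0, 11, 10, 3]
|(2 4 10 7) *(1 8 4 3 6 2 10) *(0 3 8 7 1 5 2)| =|(0 3 6)(1 7 10)(2 8 4 5)| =12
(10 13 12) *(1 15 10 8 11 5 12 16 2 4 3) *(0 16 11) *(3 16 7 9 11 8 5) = (0 7 9 11 3 1 15 10 13 8)(2 4 16)(5 12) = [7, 15, 4, 1, 16, 12, 6, 9, 0, 11, 13, 3, 5, 8, 14, 10, 2]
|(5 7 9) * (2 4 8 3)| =|(2 4 8 3)(5 7 9)| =12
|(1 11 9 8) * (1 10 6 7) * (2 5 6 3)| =|(1 11 9 8 10 3 2 5 6 7)| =10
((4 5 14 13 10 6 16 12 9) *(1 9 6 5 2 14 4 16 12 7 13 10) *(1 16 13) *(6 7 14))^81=((1 9 13 16 14 10 5 4 2 6 12 7))^81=(1 6 5 16)(2 10 13 7)(4 14 9 12)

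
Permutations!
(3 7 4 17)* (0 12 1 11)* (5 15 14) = (0 12 1 11)(3 7 4 17)(5 15 14) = [12, 11, 2, 7, 17, 15, 6, 4, 8, 9, 10, 0, 1, 13, 5, 14, 16, 3]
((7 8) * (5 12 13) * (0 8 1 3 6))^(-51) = ((0 8 7 1 3 6)(5 12 13))^(-51) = (13)(0 1)(3 8)(6 7)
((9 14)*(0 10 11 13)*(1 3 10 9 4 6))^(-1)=(0 13 11 10 3 1 6 4 14 9)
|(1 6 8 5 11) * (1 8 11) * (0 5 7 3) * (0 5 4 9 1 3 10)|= |(0 4 9 1 6 11 8 7 10)(3 5)|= 18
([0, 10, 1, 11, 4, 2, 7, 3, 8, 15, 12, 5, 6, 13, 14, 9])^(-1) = (1 2 5 11 3 7 6 12 10)(9 15)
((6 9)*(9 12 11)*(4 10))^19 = (4 10)(6 9 11 12)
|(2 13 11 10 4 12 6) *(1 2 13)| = |(1 2)(4 12 6 13 11 10)| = 6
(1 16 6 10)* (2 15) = (1 16 6 10)(2 15) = [0, 16, 15, 3, 4, 5, 10, 7, 8, 9, 1, 11, 12, 13, 14, 2, 6]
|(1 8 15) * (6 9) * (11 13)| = |(1 8 15)(6 9)(11 13)| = 6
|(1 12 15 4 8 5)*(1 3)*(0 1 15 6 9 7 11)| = |(0 1 12 6 9 7 11)(3 15 4 8 5)| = 35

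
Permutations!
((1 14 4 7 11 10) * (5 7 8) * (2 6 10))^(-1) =((1 14 4 8 5 7 11 2 6 10))^(-1) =(1 10 6 2 11 7 5 8 4 14)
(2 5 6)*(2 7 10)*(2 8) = (2 5 6 7 10 8) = [0, 1, 5, 3, 4, 6, 7, 10, 2, 9, 8]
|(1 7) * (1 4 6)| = 4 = |(1 7 4 6)|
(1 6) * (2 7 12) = (1 6)(2 7 12) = [0, 6, 7, 3, 4, 5, 1, 12, 8, 9, 10, 11, 2]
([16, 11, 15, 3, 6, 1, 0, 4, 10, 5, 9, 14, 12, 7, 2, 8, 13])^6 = (16)(1 10 2)(5 8 14)(9 15 11)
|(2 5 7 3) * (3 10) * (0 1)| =10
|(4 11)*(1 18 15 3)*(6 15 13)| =6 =|(1 18 13 6 15 3)(4 11)|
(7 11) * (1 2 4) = (1 2 4)(7 11) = [0, 2, 4, 3, 1, 5, 6, 11, 8, 9, 10, 7]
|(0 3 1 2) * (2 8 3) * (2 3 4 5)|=7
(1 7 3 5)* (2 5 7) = (1 2 5)(3 7) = [0, 2, 5, 7, 4, 1, 6, 3]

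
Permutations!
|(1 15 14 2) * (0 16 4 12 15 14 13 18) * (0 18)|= 6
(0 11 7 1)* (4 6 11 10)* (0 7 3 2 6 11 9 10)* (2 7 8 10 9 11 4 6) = (1 8 10 6 11 3 7) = [0, 8, 2, 7, 4, 5, 11, 1, 10, 9, 6, 3]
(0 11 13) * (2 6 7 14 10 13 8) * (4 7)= (0 11 8 2 6 4 7 14 10 13)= [11, 1, 6, 3, 7, 5, 4, 14, 2, 9, 13, 8, 12, 0, 10]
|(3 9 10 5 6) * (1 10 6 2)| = 12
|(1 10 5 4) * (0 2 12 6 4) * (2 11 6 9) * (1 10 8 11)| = |(0 1 8 11 6 4 10 5)(2 12 9)| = 24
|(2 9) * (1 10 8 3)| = |(1 10 8 3)(2 9)| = 4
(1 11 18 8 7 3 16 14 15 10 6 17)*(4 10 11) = [0, 4, 2, 16, 10, 5, 17, 3, 7, 9, 6, 18, 12, 13, 15, 11, 14, 1, 8] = (1 4 10 6 17)(3 16 14 15 11 18 8 7)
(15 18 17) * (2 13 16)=(2 13 16)(15 18 17)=[0, 1, 13, 3, 4, 5, 6, 7, 8, 9, 10, 11, 12, 16, 14, 18, 2, 15, 17]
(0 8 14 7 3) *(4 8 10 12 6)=[10, 1, 2, 0, 8, 5, 4, 3, 14, 9, 12, 11, 6, 13, 7]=(0 10 12 6 4 8 14 7 3)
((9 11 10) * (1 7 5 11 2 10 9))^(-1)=((1 7 5 11 9 2 10))^(-1)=(1 10 2 9 11 5 7)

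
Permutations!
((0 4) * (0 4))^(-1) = (4)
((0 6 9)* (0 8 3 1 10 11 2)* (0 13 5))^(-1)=(0 5 13 2 11 10 1 3 8 9 6)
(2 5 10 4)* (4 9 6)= (2 5 10 9 6 4)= [0, 1, 5, 3, 2, 10, 4, 7, 8, 6, 9]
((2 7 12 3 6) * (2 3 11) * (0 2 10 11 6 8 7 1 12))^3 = (0 12 8 2 6 7 1 3)(10 11)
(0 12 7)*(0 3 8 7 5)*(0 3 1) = (0 12 5 3 8 7 1) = [12, 0, 2, 8, 4, 3, 6, 1, 7, 9, 10, 11, 5]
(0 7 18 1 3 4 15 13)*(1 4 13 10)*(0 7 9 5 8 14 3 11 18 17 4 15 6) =(0 9 5 8 14 3 13 7 17 4 6)(1 11 18 15 10) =[9, 11, 2, 13, 6, 8, 0, 17, 14, 5, 1, 18, 12, 7, 3, 10, 16, 4, 15]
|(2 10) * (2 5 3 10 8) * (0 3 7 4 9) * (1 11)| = 14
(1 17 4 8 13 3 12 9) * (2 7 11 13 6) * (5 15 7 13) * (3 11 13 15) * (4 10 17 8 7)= [0, 8, 15, 12, 7, 3, 2, 13, 6, 1, 17, 5, 9, 11, 14, 4, 16, 10]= (1 8 6 2 15 4 7 13 11 5 3 12 9)(10 17)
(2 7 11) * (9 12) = [0, 1, 7, 3, 4, 5, 6, 11, 8, 12, 10, 2, 9] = (2 7 11)(9 12)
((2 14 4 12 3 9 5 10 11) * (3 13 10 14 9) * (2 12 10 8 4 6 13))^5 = ((2 9 5 14 6 13 8 4 10 11 12))^5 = (2 13 12 6 11 14 10 5 4 9 8)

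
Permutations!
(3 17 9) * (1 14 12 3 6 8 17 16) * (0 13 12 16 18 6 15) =(0 13 12 3 18 6 8 17 9 15)(1 14 16) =[13, 14, 2, 18, 4, 5, 8, 7, 17, 15, 10, 11, 3, 12, 16, 0, 1, 9, 6]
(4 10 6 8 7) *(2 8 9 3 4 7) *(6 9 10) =(2 8)(3 4 6 10 9) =[0, 1, 8, 4, 6, 5, 10, 7, 2, 3, 9]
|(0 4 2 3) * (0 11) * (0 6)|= 6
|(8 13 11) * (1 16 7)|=3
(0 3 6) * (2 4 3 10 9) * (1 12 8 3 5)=(0 10 9 2 4 5 1 12 8 3 6)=[10, 12, 4, 6, 5, 1, 0, 7, 3, 2, 9, 11, 8]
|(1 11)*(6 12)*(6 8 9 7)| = 10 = |(1 11)(6 12 8 9 7)|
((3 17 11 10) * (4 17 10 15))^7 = ((3 10)(4 17 11 15))^7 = (3 10)(4 15 11 17)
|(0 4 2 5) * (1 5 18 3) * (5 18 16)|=15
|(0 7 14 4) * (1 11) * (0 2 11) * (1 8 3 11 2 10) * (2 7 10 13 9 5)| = |(0 10 1)(2 7 14 4 13 9 5)(3 11 8)| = 21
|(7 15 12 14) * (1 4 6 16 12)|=|(1 4 6 16 12 14 7 15)|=8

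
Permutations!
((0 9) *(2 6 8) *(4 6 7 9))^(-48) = ((0 4 6 8 2 7 9))^(-48) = (0 4 6 8 2 7 9)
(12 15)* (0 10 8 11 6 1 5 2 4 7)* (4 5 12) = (0 10 8 11 6 1 12 15 4 7)(2 5) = [10, 12, 5, 3, 7, 2, 1, 0, 11, 9, 8, 6, 15, 13, 14, 4]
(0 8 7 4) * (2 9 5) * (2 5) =(0 8 7 4)(2 9) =[8, 1, 9, 3, 0, 5, 6, 4, 7, 2]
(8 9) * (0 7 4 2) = (0 7 4 2)(8 9) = [7, 1, 0, 3, 2, 5, 6, 4, 9, 8]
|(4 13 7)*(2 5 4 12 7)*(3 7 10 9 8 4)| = 10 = |(2 5 3 7 12 10 9 8 4 13)|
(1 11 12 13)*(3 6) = (1 11 12 13)(3 6) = [0, 11, 2, 6, 4, 5, 3, 7, 8, 9, 10, 12, 13, 1]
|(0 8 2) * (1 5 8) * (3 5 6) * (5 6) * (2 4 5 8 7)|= |(0 1 8 4 5 7 2)(3 6)|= 14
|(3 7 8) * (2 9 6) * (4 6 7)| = |(2 9 7 8 3 4 6)| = 7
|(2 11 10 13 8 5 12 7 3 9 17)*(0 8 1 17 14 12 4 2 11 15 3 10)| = 16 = |(0 8 5 4 2 15 3 9 14 12 7 10 13 1 17 11)|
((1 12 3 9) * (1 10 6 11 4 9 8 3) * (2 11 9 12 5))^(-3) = ((1 5 2 11 4 12)(3 8)(6 9 10))^(-3) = (1 11)(2 12)(3 8)(4 5)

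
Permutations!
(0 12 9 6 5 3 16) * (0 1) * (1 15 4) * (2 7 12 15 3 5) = [15, 0, 7, 16, 1, 5, 2, 12, 8, 6, 10, 11, 9, 13, 14, 4, 3] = (0 15 4 1)(2 7 12 9 6)(3 16)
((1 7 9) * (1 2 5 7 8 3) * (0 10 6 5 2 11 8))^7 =(0 8 7 10 3 9 6 1 11 5)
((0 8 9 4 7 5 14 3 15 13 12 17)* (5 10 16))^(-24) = ((0 8 9 4 7 10 16 5 14 3 15 13 12 17))^(-24) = (0 7 14 12 9 16 15)(3 17 4 5 13 8 10)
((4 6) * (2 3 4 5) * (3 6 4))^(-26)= ((2 6 5))^(-26)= (2 6 5)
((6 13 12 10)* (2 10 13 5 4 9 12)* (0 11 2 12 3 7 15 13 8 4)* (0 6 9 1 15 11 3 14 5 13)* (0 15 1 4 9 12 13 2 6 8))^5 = ((15)(0 3 7 11 6 2 10 12)(5 8 9 14))^5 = (15)(0 2 7 12 6 3 10 11)(5 8 9 14)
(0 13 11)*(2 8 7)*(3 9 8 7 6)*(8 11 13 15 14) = (0 15 14 8 6 3 9 11)(2 7) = [15, 1, 7, 9, 4, 5, 3, 2, 6, 11, 10, 0, 12, 13, 8, 14]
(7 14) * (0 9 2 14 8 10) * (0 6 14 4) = [9, 1, 4, 3, 0, 5, 14, 8, 10, 2, 6, 11, 12, 13, 7] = (0 9 2 4)(6 14 7 8 10)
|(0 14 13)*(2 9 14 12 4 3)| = |(0 12 4 3 2 9 14 13)| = 8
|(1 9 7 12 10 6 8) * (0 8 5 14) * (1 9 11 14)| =11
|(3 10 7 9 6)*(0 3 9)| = |(0 3 10 7)(6 9)| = 4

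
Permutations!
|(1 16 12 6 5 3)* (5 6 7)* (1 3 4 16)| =5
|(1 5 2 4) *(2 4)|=|(1 5 4)|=3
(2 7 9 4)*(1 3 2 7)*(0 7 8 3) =(0 7 9 4 8 3 2 1) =[7, 0, 1, 2, 8, 5, 6, 9, 3, 4]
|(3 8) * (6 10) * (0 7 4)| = 6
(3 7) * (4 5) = (3 7)(4 5) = [0, 1, 2, 7, 5, 4, 6, 3]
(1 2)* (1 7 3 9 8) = [0, 2, 7, 9, 4, 5, 6, 3, 1, 8] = (1 2 7 3 9 8)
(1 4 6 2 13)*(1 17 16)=(1 4 6 2 13 17 16)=[0, 4, 13, 3, 6, 5, 2, 7, 8, 9, 10, 11, 12, 17, 14, 15, 1, 16]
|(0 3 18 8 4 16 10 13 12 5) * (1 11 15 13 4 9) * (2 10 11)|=15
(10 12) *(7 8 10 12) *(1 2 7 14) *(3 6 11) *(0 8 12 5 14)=(0 8 10)(1 2 7 12 5 14)(3 6 11)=[8, 2, 7, 6, 4, 14, 11, 12, 10, 9, 0, 3, 5, 13, 1]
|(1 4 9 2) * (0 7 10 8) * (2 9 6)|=4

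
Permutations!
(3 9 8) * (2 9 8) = (2 9)(3 8) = [0, 1, 9, 8, 4, 5, 6, 7, 3, 2]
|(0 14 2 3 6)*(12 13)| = 10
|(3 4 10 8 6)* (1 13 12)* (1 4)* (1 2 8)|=20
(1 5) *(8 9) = [0, 5, 2, 3, 4, 1, 6, 7, 9, 8] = (1 5)(8 9)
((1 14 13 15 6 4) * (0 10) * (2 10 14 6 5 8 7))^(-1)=((0 14 13 15 5 8 7 2 10)(1 6 4))^(-1)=(0 10 2 7 8 5 15 13 14)(1 4 6)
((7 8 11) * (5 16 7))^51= (5 16 7 8 11)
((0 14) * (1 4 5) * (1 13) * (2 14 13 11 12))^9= (14)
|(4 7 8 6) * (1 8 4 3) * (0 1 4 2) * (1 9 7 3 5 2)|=|(0 9 7 1 8 6 5 2)(3 4)|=8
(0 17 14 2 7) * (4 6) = (0 17 14 2 7)(4 6) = [17, 1, 7, 3, 6, 5, 4, 0, 8, 9, 10, 11, 12, 13, 2, 15, 16, 14]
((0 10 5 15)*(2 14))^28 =(15)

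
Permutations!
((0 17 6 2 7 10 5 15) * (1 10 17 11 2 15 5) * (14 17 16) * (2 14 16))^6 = (17) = ((0 11 14 17 6 15)(1 10)(2 7))^6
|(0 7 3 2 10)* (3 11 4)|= 7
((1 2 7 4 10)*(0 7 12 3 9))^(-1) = (0 9 3 12 2 1 10 4 7)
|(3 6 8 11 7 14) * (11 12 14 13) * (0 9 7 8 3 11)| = |(0 9 7 13)(3 6)(8 12 14 11)| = 4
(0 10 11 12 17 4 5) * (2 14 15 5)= [10, 1, 14, 3, 2, 0, 6, 7, 8, 9, 11, 12, 17, 13, 15, 5, 16, 4]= (0 10 11 12 17 4 2 14 15 5)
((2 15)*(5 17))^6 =(17)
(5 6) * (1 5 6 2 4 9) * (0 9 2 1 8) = (0 9 8)(1 5)(2 4) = [9, 5, 4, 3, 2, 1, 6, 7, 0, 8]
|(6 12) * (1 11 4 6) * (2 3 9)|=|(1 11 4 6 12)(2 3 9)|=15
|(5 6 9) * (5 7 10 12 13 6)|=6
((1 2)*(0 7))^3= (0 7)(1 2)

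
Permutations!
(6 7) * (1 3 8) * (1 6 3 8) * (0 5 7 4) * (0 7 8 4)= [5, 4, 2, 1, 7, 8, 0, 3, 6]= (0 5 8 6)(1 4 7 3)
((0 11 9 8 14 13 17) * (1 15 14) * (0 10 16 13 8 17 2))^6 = (0 13 10 9)(1 14)(2 16 17 11)(8 15) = ((0 11 9 17 10 16 13 2)(1 15 14 8))^6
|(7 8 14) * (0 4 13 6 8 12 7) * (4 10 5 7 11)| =11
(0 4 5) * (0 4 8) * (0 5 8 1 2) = (0 1 2)(4 8 5) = [1, 2, 0, 3, 8, 4, 6, 7, 5]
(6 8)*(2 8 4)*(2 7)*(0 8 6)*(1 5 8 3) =(0 3 1 5 8)(2 6 4 7) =[3, 5, 6, 1, 7, 8, 4, 2, 0]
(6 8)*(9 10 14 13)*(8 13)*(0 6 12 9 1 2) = [6, 2, 0, 3, 4, 5, 13, 7, 12, 10, 14, 11, 9, 1, 8] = (0 6 13 1 2)(8 12 9 10 14)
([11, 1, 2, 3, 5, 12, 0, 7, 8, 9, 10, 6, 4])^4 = (0 11 6)(4 5 12)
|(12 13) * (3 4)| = |(3 4)(12 13)| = 2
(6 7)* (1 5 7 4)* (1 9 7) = (1 5)(4 9 7 6) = [0, 5, 2, 3, 9, 1, 4, 6, 8, 7]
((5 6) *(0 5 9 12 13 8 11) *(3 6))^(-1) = ((0 5 3 6 9 12 13 8 11))^(-1) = (0 11 8 13 12 9 6 3 5)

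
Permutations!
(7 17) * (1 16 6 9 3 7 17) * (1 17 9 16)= [0, 1, 2, 7, 4, 5, 16, 17, 8, 3, 10, 11, 12, 13, 14, 15, 6, 9]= (3 7 17 9)(6 16)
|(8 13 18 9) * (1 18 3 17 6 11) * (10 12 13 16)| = 12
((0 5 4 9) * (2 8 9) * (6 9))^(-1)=(0 9 6 8 2 4 5)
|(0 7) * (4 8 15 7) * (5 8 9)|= 7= |(0 4 9 5 8 15 7)|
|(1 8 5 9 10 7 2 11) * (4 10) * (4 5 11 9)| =|(1 8 11)(2 9 5 4 10 7)| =6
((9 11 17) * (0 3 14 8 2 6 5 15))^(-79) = ((0 3 14 8 2 6 5 15)(9 11 17))^(-79) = (0 3 14 8 2 6 5 15)(9 17 11)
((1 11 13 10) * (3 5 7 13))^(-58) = (1 13 5 11 10 7 3)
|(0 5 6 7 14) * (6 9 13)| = 7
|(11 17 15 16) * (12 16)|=5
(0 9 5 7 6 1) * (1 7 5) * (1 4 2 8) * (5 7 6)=(0 9 4 2 8 1)(5 7)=[9, 0, 8, 3, 2, 7, 6, 5, 1, 4]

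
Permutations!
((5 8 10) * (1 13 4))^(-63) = (13)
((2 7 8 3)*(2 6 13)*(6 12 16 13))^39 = (2 12 7 16 8 13 3)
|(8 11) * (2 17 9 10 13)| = 10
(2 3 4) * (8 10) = (2 3 4)(8 10) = [0, 1, 3, 4, 2, 5, 6, 7, 10, 9, 8]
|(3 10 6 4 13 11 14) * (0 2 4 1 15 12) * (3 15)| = |(0 2 4 13 11 14 15 12)(1 3 10 6)| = 8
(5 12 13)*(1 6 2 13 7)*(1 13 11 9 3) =(1 6 2 11 9 3)(5 12 7 13) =[0, 6, 11, 1, 4, 12, 2, 13, 8, 3, 10, 9, 7, 5]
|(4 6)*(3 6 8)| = 4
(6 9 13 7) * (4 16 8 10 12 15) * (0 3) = (0 3)(4 16 8 10 12 15)(6 9 13 7) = [3, 1, 2, 0, 16, 5, 9, 6, 10, 13, 12, 11, 15, 7, 14, 4, 8]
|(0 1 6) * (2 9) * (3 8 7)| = |(0 1 6)(2 9)(3 8 7)| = 6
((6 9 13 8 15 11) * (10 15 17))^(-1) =((6 9 13 8 17 10 15 11))^(-1) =(6 11 15 10 17 8 13 9)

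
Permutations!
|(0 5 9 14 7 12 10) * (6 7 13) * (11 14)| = 10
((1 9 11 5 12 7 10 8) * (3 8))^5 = ((1 9 11 5 12 7 10 3 8))^5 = (1 7 9 10 11 3 5 8 12)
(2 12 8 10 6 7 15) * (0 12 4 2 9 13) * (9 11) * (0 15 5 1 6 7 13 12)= [0, 6, 4, 3, 2, 1, 13, 5, 10, 12, 7, 9, 8, 15, 14, 11]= (1 6 13 15 11 9 12 8 10 7 5)(2 4)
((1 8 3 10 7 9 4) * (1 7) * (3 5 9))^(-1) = (1 10 3 7 4 9 5 8) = ((1 8 5 9 4 7 3 10))^(-1)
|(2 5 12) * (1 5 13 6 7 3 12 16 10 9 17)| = |(1 5 16 10 9 17)(2 13 6 7 3 12)| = 6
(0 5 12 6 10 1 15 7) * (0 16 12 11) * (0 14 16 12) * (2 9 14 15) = (0 5 11 15 7 12 6 10 1 2 9 14 16) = [5, 2, 9, 3, 4, 11, 10, 12, 8, 14, 1, 15, 6, 13, 16, 7, 0]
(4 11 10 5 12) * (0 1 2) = [1, 2, 0, 3, 11, 12, 6, 7, 8, 9, 5, 10, 4] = (0 1 2)(4 11 10 5 12)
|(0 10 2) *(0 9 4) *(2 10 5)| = 5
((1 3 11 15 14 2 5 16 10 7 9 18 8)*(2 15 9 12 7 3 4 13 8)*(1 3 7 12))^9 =(1 5 11 4 16 9 13 10 18 8 7 2 3)(14 15)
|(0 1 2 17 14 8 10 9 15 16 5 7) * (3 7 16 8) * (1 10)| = 22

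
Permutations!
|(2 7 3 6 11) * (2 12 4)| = |(2 7 3 6 11 12 4)| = 7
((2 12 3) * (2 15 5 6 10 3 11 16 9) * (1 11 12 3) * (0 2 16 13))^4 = (16)(0 5 11 3 10)(1 2 6 13 15)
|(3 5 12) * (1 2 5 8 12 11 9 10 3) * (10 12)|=6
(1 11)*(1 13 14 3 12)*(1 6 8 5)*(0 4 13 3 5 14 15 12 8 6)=(0 4 13 15 12)(1 11 3 8 14 5)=[4, 11, 2, 8, 13, 1, 6, 7, 14, 9, 10, 3, 0, 15, 5, 12]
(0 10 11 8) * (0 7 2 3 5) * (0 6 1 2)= (0 10 11 8 7)(1 2 3 5 6)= [10, 2, 3, 5, 4, 6, 1, 0, 7, 9, 11, 8]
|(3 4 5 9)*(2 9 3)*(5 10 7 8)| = |(2 9)(3 4 10 7 8 5)| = 6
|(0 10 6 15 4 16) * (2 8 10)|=8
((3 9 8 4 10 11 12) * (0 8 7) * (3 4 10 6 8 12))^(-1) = ((0 12 4 6 8 10 11 3 9 7))^(-1) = (0 7 9 3 11 10 8 6 4 12)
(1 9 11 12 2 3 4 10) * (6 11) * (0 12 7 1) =(0 12 2 3 4 10)(1 9 6 11 7) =[12, 9, 3, 4, 10, 5, 11, 1, 8, 6, 0, 7, 2]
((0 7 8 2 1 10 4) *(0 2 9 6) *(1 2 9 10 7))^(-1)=((0 1 7 8 10 4 9 6))^(-1)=(0 6 9 4 10 8 7 1)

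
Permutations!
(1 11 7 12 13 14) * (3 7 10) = [0, 11, 2, 7, 4, 5, 6, 12, 8, 9, 3, 10, 13, 14, 1] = (1 11 10 3 7 12 13 14)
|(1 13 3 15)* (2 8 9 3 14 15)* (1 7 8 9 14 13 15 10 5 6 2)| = |(1 15 7 8 14 10 5 6 2 9 3)| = 11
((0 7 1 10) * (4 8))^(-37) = (0 10 1 7)(4 8)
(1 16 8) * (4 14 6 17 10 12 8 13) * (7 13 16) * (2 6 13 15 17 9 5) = [0, 7, 6, 3, 14, 2, 9, 15, 1, 5, 12, 11, 8, 4, 13, 17, 16, 10] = (1 7 15 17 10 12 8)(2 6 9 5)(4 14 13)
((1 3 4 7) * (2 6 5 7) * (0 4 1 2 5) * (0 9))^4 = (0 2 4 6 5 9 7)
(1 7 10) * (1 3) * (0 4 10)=(0 4 10 3 1 7)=[4, 7, 2, 1, 10, 5, 6, 0, 8, 9, 3]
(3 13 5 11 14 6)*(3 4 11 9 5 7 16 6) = (3 13 7 16 6 4 11 14)(5 9) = [0, 1, 2, 13, 11, 9, 4, 16, 8, 5, 10, 14, 12, 7, 3, 15, 6]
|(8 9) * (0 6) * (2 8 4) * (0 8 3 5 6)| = 7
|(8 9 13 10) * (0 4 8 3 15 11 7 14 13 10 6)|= 12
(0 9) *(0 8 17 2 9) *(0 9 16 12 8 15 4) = [9, 1, 16, 3, 0, 5, 6, 7, 17, 15, 10, 11, 8, 13, 14, 4, 12, 2] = (0 9 15 4)(2 16 12 8 17)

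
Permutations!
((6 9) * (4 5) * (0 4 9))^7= ((0 4 5 9 6))^7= (0 5 6 4 9)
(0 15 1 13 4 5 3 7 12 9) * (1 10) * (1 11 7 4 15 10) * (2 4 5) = (0 10 11 7 12 9)(1 13 15)(2 4)(3 5) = [10, 13, 4, 5, 2, 3, 6, 12, 8, 0, 11, 7, 9, 15, 14, 1]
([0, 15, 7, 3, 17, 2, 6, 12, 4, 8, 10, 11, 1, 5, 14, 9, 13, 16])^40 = (1 4 5)(2 15 17)(7 9 16)(8 13 12)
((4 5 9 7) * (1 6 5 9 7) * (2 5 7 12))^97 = (1 7 9 6 4)(2 5 12)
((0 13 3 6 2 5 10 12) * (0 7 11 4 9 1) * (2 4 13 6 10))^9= (0 1 9 4 6)(2 5)(3 7)(10 11)(12 13)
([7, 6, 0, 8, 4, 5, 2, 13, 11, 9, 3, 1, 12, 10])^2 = [13, 2, 7, 11, 4, 5, 0, 10, 1, 9, 8, 6, 12, 3]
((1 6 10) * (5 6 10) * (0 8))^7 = (0 8)(1 10)(5 6)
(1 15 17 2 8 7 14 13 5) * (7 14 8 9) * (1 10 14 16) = (1 15 17 2 9 7 8 16)(5 10 14 13) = [0, 15, 9, 3, 4, 10, 6, 8, 16, 7, 14, 11, 12, 5, 13, 17, 1, 2]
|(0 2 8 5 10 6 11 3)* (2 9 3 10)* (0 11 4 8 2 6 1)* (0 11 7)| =12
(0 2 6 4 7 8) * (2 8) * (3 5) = (0 8)(2 6 4 7)(3 5) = [8, 1, 6, 5, 7, 3, 4, 2, 0]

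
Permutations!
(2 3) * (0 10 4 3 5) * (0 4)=(0 10)(2 5 4 3)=[10, 1, 5, 2, 3, 4, 6, 7, 8, 9, 0]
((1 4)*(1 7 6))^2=(1 7)(4 6)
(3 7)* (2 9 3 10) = (2 9 3 7 10) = [0, 1, 9, 7, 4, 5, 6, 10, 8, 3, 2]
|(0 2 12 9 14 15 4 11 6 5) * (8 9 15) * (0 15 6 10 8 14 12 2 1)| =|(0 1)(4 11 10 8 9 12 6 5 15)| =18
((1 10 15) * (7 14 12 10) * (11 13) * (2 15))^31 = (1 12 15 14 2 7 10)(11 13)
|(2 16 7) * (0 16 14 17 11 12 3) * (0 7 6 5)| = |(0 16 6 5)(2 14 17 11 12 3 7)| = 28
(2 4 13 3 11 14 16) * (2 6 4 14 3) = (2 14 16 6 4 13)(3 11) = [0, 1, 14, 11, 13, 5, 4, 7, 8, 9, 10, 3, 12, 2, 16, 15, 6]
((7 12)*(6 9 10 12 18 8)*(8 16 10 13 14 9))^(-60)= (18)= ((6 8)(7 18 16 10 12)(9 13 14))^(-60)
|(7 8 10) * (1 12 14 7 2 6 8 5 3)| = |(1 12 14 7 5 3)(2 6 8 10)| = 12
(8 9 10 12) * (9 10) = [0, 1, 2, 3, 4, 5, 6, 7, 10, 9, 12, 11, 8] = (8 10 12)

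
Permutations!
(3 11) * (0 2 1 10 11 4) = (0 2 1 10 11 3 4) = [2, 10, 1, 4, 0, 5, 6, 7, 8, 9, 11, 3]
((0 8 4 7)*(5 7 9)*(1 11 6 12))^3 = (0 9)(1 12 6 11)(4 7)(5 8)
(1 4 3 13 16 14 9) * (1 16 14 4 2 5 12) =[0, 2, 5, 13, 3, 12, 6, 7, 8, 16, 10, 11, 1, 14, 9, 15, 4] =(1 2 5 12)(3 13 14 9 16 4)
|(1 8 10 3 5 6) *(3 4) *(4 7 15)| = |(1 8 10 7 15 4 3 5 6)| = 9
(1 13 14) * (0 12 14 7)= (0 12 14 1 13 7)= [12, 13, 2, 3, 4, 5, 6, 0, 8, 9, 10, 11, 14, 7, 1]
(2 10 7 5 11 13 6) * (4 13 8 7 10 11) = (2 11 8 7 5 4 13 6) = [0, 1, 11, 3, 13, 4, 2, 5, 7, 9, 10, 8, 12, 6]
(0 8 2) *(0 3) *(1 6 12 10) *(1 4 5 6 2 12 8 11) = [11, 2, 3, 0, 5, 6, 8, 7, 12, 9, 4, 1, 10] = (0 11 1 2 3)(4 5 6 8 12 10)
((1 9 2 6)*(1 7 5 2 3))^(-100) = ((1 9 3)(2 6 7 5))^(-100) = (1 3 9)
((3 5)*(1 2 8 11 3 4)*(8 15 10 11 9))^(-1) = ((1 2 15 10 11 3 5 4)(8 9))^(-1) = (1 4 5 3 11 10 15 2)(8 9)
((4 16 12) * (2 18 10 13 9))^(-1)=(2 9 13 10 18)(4 12 16)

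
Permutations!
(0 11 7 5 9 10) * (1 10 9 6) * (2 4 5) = (0 11 7 2 4 5 6 1 10) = [11, 10, 4, 3, 5, 6, 1, 2, 8, 9, 0, 7]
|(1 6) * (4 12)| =2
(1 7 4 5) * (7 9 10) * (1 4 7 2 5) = (1 9 10 2 5 4) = [0, 9, 5, 3, 1, 4, 6, 7, 8, 10, 2]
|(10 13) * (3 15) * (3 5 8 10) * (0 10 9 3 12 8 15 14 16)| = 18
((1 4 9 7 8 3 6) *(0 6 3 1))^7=(0 6)(1 9 8 4 7)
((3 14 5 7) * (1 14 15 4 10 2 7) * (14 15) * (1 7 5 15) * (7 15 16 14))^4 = (16)(2 10 4 15 5)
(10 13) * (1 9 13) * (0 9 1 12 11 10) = (0 9 13)(10 12 11) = [9, 1, 2, 3, 4, 5, 6, 7, 8, 13, 12, 10, 11, 0]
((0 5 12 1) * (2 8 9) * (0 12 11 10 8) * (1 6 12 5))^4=(12)(0 10)(1 8)(2 11)(5 9)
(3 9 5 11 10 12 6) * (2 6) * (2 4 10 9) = (2 6 3)(4 10 12)(5 11 9) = [0, 1, 6, 2, 10, 11, 3, 7, 8, 5, 12, 9, 4]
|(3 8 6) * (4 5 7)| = 3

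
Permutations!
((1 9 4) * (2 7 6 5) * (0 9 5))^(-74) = ((0 9 4 1 5 2 7 6))^(-74) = (0 7 5 4)(1 9 6 2)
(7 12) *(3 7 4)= [0, 1, 2, 7, 3, 5, 6, 12, 8, 9, 10, 11, 4]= (3 7 12 4)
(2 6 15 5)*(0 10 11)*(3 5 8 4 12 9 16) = [10, 1, 6, 5, 12, 2, 15, 7, 4, 16, 11, 0, 9, 13, 14, 8, 3] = (0 10 11)(2 6 15 8 4 12 9 16 3 5)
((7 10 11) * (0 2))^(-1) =((0 2)(7 10 11))^(-1) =(0 2)(7 11 10)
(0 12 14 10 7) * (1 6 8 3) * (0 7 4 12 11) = (0 11)(1 6 8 3)(4 12 14 10) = [11, 6, 2, 1, 12, 5, 8, 7, 3, 9, 4, 0, 14, 13, 10]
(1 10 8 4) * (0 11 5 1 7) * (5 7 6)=(0 11 7)(1 10 8 4 6 5)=[11, 10, 2, 3, 6, 1, 5, 0, 4, 9, 8, 7]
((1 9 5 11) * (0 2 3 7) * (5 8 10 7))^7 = ((0 2 3 5 11 1 9 8 10 7))^7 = (0 8 11 2 10 1 3 7 9 5)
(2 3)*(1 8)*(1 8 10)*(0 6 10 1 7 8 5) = [6, 1, 3, 2, 4, 0, 10, 8, 5, 9, 7] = (0 6 10 7 8 5)(2 3)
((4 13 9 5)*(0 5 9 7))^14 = ((0 5 4 13 7))^14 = (0 7 13 4 5)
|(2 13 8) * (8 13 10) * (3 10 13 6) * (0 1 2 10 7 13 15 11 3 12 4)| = 22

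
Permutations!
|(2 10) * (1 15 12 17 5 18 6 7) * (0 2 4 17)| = |(0 2 10 4 17 5 18 6 7 1 15 12)| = 12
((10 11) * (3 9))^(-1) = (3 9)(10 11)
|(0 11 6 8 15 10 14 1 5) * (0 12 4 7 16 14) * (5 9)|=24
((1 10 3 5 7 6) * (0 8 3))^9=(0 8 3 5 7 6 1 10)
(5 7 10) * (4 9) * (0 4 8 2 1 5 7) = (0 4 9 8 2 1 5)(7 10) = [4, 5, 1, 3, 9, 0, 6, 10, 2, 8, 7]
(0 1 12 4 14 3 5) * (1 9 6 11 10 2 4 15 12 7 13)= [9, 7, 4, 5, 14, 0, 11, 13, 8, 6, 2, 10, 15, 1, 3, 12]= (0 9 6 11 10 2 4 14 3 5)(1 7 13)(12 15)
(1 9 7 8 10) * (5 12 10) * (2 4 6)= (1 9 7 8 5 12 10)(2 4 6)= [0, 9, 4, 3, 6, 12, 2, 8, 5, 7, 1, 11, 10]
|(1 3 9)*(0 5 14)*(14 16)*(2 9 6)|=20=|(0 5 16 14)(1 3 6 2 9)|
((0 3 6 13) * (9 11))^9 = ((0 3 6 13)(9 11))^9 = (0 3 6 13)(9 11)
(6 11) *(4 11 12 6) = (4 11)(6 12) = [0, 1, 2, 3, 11, 5, 12, 7, 8, 9, 10, 4, 6]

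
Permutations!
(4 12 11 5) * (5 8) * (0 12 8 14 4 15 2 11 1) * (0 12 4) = (0 4 8 5 15 2 11 14)(1 12) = [4, 12, 11, 3, 8, 15, 6, 7, 5, 9, 10, 14, 1, 13, 0, 2]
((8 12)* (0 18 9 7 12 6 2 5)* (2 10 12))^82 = ((0 18 9 7 2 5)(6 10 12 8))^82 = (0 2 9)(5 7 18)(6 12)(8 10)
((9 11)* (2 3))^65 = (2 3)(9 11)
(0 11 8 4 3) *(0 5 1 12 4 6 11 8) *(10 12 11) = (0 8 6 10 12 4 3 5 1 11) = [8, 11, 2, 5, 3, 1, 10, 7, 6, 9, 12, 0, 4]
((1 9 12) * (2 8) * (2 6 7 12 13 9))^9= ((1 2 8 6 7 12)(9 13))^9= (1 6)(2 7)(8 12)(9 13)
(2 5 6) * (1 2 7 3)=(1 2 5 6 7 3)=[0, 2, 5, 1, 4, 6, 7, 3]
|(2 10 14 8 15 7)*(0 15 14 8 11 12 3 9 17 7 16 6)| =20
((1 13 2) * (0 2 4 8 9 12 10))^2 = (0 1 4 9 10 2 13 8 12)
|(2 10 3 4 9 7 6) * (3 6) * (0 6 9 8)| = 9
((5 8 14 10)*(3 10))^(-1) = ((3 10 5 8 14))^(-1) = (3 14 8 5 10)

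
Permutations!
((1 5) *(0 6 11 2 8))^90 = (11)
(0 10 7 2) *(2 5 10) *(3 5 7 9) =(0 2)(3 5 10 9) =[2, 1, 0, 5, 4, 10, 6, 7, 8, 3, 9]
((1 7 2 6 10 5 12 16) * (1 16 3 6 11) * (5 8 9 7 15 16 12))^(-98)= ((1 15 16 12 3 6 10 8 9 7 2 11))^(-98)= (1 2 9 10 3 16)(6 12 15 11 7 8)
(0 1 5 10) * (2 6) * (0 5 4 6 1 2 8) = (0 2 1 4 6 8)(5 10) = [2, 4, 1, 3, 6, 10, 8, 7, 0, 9, 5]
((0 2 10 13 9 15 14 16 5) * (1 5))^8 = (0 1 14 9 10)(2 5 16 15 13)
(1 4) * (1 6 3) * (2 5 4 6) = (1 6 3)(2 5 4) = [0, 6, 5, 1, 2, 4, 3]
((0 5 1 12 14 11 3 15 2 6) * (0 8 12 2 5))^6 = (1 11 6 15 12)(2 3 8 5 14)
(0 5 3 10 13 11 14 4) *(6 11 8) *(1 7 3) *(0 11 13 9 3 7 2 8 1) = [5, 2, 8, 10, 11, 0, 13, 7, 6, 3, 9, 14, 12, 1, 4] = (0 5)(1 2 8 6 13)(3 10 9)(4 11 14)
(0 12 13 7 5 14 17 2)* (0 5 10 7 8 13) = (0 12)(2 5 14 17)(7 10)(8 13) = [12, 1, 5, 3, 4, 14, 6, 10, 13, 9, 7, 11, 0, 8, 17, 15, 16, 2]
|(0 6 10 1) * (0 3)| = |(0 6 10 1 3)| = 5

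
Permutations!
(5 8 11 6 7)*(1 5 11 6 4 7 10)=(1 5 8 6 10)(4 7 11)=[0, 5, 2, 3, 7, 8, 10, 11, 6, 9, 1, 4]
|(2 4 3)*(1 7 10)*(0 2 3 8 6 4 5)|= 3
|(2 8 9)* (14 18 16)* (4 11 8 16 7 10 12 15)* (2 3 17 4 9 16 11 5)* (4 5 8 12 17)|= |(2 11 12 15 9 3 4 8 16 14 18 7 10 17 5)|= 15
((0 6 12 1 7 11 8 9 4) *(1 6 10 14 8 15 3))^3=(0 8)(1 15 7 3 11)(4 14)(6 12)(9 10)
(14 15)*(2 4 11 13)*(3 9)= (2 4 11 13)(3 9)(14 15)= [0, 1, 4, 9, 11, 5, 6, 7, 8, 3, 10, 13, 12, 2, 15, 14]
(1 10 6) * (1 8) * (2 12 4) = [0, 10, 12, 3, 2, 5, 8, 7, 1, 9, 6, 11, 4] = (1 10 6 8)(2 12 4)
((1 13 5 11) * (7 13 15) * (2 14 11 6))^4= (1 5 11 13 14 7 2 15 6)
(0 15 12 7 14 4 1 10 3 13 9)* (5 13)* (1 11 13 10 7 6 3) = (0 15 12 6 3 5 10 1 7 14 4 11 13 9) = [15, 7, 2, 5, 11, 10, 3, 14, 8, 0, 1, 13, 6, 9, 4, 12]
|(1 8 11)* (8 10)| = 4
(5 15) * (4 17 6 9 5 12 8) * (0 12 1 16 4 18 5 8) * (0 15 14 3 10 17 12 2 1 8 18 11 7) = (0 2 1 16 4 12 15 8 11 7)(3 10 17 6 9 18 5 14) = [2, 16, 1, 10, 12, 14, 9, 0, 11, 18, 17, 7, 15, 13, 3, 8, 4, 6, 5]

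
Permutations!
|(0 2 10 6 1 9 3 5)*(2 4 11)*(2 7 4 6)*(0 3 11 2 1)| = |(0 6)(1 9 11 7 4 2 10)(3 5)| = 14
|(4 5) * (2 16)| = 2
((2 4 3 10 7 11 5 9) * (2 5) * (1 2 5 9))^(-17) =(1 5 11 7 10 3 4 2)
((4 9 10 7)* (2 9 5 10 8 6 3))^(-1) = (2 3 6 8 9)(4 7 10 5) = ((2 9 8 6 3)(4 5 10 7))^(-1)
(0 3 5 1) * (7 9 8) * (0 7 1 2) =(0 3 5 2)(1 7 9 8) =[3, 7, 0, 5, 4, 2, 6, 9, 1, 8]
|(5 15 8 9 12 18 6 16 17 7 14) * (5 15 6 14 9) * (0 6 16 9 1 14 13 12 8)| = |(0 6 9 8 5 16 17 7 1 14 15)(12 18 13)| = 33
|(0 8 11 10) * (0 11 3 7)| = 4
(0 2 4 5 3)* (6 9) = (0 2 4 5 3)(6 9) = [2, 1, 4, 0, 5, 3, 9, 7, 8, 6]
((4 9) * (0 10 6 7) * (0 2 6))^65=((0 10)(2 6 7)(4 9))^65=(0 10)(2 7 6)(4 9)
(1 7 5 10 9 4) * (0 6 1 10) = (0 6 1 7 5)(4 10 9) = [6, 7, 2, 3, 10, 0, 1, 5, 8, 4, 9]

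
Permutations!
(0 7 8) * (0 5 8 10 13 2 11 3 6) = (0 7 10 13 2 11 3 6)(5 8) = [7, 1, 11, 6, 4, 8, 0, 10, 5, 9, 13, 3, 12, 2]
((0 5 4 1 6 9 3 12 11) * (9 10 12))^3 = (0 1 12 5 6 11 4 10)(3 9)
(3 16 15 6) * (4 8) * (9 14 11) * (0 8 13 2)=[8, 1, 0, 16, 13, 5, 3, 7, 4, 14, 10, 9, 12, 2, 11, 6, 15]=(0 8 4 13 2)(3 16 15 6)(9 14 11)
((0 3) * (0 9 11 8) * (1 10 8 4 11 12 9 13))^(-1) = (0 8 10 1 13 3)(4 11)(9 12)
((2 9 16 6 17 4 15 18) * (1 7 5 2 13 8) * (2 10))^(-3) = ((1 7 5 10 2 9 16 6 17 4 15 18 13 8))^(-3) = (1 18 17 9 5 8 15 6 2 7 13 4 16 10)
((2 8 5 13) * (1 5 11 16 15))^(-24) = (16)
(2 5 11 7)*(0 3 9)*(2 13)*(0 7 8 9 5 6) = (0 3 5 11 8 9 7 13 2 6) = [3, 1, 6, 5, 4, 11, 0, 13, 9, 7, 10, 8, 12, 2]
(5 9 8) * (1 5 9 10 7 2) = [0, 5, 1, 3, 4, 10, 6, 2, 9, 8, 7] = (1 5 10 7 2)(8 9)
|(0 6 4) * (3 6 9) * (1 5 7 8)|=|(0 9 3 6 4)(1 5 7 8)|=20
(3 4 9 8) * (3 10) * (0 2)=(0 2)(3 4 9 8 10)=[2, 1, 0, 4, 9, 5, 6, 7, 10, 8, 3]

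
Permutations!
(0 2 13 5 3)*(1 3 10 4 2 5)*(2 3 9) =(0 5 10 4 3)(1 9 2 13) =[5, 9, 13, 0, 3, 10, 6, 7, 8, 2, 4, 11, 12, 1]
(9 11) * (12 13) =(9 11)(12 13) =[0, 1, 2, 3, 4, 5, 6, 7, 8, 11, 10, 9, 13, 12]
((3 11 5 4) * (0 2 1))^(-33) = (3 4 5 11)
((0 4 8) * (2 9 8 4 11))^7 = (0 2 8 11 9)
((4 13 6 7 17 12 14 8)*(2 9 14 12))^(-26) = ((2 9 14 8 4 13 6 7 17))^(-26) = (2 9 14 8 4 13 6 7 17)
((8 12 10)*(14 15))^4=(15)(8 12 10)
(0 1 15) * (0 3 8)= (0 1 15 3 8)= [1, 15, 2, 8, 4, 5, 6, 7, 0, 9, 10, 11, 12, 13, 14, 3]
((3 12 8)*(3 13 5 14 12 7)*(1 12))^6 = (14) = ((1 12 8 13 5 14)(3 7))^6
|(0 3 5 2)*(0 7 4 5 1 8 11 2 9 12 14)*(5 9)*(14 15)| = 12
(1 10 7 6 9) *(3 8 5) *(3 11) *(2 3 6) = [0, 10, 3, 8, 4, 11, 9, 2, 5, 1, 7, 6] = (1 10 7 2 3 8 5 11 6 9)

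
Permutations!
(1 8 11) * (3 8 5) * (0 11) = (0 11 1 5 3 8) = [11, 5, 2, 8, 4, 3, 6, 7, 0, 9, 10, 1]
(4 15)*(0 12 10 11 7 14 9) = (0 12 10 11 7 14 9)(4 15) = [12, 1, 2, 3, 15, 5, 6, 14, 8, 0, 11, 7, 10, 13, 9, 4]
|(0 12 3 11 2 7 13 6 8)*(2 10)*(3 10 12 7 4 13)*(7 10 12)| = 21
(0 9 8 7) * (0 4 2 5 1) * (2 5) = (0 9 8 7 4 5 1) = [9, 0, 2, 3, 5, 1, 6, 4, 7, 8]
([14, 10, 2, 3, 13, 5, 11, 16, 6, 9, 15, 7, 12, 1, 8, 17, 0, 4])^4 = [11, 4, 2, 3, 15, 5, 0, 8, 16, 9, 13, 14, 12, 17, 7, 1, 6, 10]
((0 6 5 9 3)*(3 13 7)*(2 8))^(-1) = (0 3 7 13 9 5 6)(2 8)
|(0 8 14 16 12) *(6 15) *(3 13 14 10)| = |(0 8 10 3 13 14 16 12)(6 15)| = 8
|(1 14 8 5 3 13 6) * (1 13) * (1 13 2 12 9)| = 10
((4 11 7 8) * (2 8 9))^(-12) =(11)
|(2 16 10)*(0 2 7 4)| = 6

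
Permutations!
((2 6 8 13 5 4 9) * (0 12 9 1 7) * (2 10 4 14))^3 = (0 10 7 9 1 12 4)(2 13)(5 6)(8 14) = ((0 12 9 10 4 1 7)(2 6 8 13 5 14))^3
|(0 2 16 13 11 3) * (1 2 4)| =|(0 4 1 2 16 13 11 3)| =8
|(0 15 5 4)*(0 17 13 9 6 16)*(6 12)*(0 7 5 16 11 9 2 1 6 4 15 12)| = 20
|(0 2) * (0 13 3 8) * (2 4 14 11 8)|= 15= |(0 4 14 11 8)(2 13 3)|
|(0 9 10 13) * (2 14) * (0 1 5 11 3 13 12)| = |(0 9 10 12)(1 5 11 3 13)(2 14)| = 20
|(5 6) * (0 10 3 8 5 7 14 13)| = 9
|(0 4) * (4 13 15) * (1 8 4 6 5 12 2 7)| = 11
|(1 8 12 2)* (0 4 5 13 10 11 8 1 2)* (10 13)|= 7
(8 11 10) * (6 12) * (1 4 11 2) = (1 4 11 10 8 2)(6 12) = [0, 4, 1, 3, 11, 5, 12, 7, 2, 9, 8, 10, 6]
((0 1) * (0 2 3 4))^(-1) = (0 4 3 2 1)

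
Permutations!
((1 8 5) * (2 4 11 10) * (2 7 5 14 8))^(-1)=((1 2 4 11 10 7 5)(8 14))^(-1)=(1 5 7 10 11 4 2)(8 14)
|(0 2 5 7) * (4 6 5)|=6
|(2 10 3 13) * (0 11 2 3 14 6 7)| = |(0 11 2 10 14 6 7)(3 13)| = 14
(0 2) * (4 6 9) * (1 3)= [2, 3, 0, 1, 6, 5, 9, 7, 8, 4]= (0 2)(1 3)(4 6 9)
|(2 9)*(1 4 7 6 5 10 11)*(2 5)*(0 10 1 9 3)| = 11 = |(0 10 11 9 5 1 4 7 6 2 3)|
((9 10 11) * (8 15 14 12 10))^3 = (8 12 9 14 11 15 10)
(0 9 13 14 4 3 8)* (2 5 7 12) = (0 9 13 14 4 3 8)(2 5 7 12) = [9, 1, 5, 8, 3, 7, 6, 12, 0, 13, 10, 11, 2, 14, 4]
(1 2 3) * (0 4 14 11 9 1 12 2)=(0 4 14 11 9 1)(2 3 12)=[4, 0, 3, 12, 14, 5, 6, 7, 8, 1, 10, 9, 2, 13, 11]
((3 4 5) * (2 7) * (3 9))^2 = ((2 7)(3 4 5 9))^2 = (3 5)(4 9)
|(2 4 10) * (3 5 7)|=|(2 4 10)(3 5 7)|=3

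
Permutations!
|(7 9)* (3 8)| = 2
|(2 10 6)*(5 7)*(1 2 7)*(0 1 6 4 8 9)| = |(0 1 2 10 4 8 9)(5 6 7)| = 21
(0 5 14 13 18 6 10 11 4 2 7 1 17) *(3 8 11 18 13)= (0 5 14 3 8 11 4 2 7 1 17)(6 10 18)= [5, 17, 7, 8, 2, 14, 10, 1, 11, 9, 18, 4, 12, 13, 3, 15, 16, 0, 6]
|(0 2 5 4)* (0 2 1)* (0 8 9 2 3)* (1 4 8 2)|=|(0 4 3)(1 2 5 8 9)|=15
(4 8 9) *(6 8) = (4 6 8 9) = [0, 1, 2, 3, 6, 5, 8, 7, 9, 4]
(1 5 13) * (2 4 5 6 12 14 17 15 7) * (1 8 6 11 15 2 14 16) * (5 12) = (1 11 15 7 14 17 2 4 12 16)(5 13 8 6) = [0, 11, 4, 3, 12, 13, 5, 14, 6, 9, 10, 15, 16, 8, 17, 7, 1, 2]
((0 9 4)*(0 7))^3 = ((0 9 4 7))^3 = (0 7 4 9)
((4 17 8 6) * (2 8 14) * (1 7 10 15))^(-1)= (1 15 10 7)(2 14 17 4 6 8)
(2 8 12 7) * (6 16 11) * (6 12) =[0, 1, 8, 3, 4, 5, 16, 2, 6, 9, 10, 12, 7, 13, 14, 15, 11] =(2 8 6 16 11 12 7)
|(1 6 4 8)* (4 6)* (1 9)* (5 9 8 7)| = 5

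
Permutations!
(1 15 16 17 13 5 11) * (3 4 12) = (1 15 16 17 13 5 11)(3 4 12) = [0, 15, 2, 4, 12, 11, 6, 7, 8, 9, 10, 1, 3, 5, 14, 16, 17, 13]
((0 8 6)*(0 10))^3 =(0 10 6 8)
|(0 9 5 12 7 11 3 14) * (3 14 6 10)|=21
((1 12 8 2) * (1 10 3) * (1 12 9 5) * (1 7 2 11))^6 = (1 3 5 8 2)(7 11 10 9 12) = ((1 9 5 7 2 10 3 12 8 11))^6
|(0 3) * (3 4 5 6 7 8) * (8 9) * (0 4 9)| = 8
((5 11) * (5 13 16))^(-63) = ((5 11 13 16))^(-63) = (5 11 13 16)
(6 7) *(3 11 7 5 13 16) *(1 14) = (1 14)(3 11 7 6 5 13 16) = [0, 14, 2, 11, 4, 13, 5, 6, 8, 9, 10, 7, 12, 16, 1, 15, 3]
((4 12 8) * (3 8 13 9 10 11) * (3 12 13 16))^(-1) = ((3 8 4 13 9 10 11 12 16))^(-1) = (3 16 12 11 10 9 13 4 8)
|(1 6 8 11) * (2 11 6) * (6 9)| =|(1 2 11)(6 8 9)| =3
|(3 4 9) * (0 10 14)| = 3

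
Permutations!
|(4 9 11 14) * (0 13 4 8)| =7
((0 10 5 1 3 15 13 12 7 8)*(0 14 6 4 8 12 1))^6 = (1 15)(3 13)(4 14)(6 8)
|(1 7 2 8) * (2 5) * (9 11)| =10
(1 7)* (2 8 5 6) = (1 7)(2 8 5 6) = [0, 7, 8, 3, 4, 6, 2, 1, 5]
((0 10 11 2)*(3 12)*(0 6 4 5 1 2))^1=(0 10 11)(1 2 6 4 5)(3 12)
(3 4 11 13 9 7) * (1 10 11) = (1 10 11 13 9 7 3 4) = [0, 10, 2, 4, 1, 5, 6, 3, 8, 7, 11, 13, 12, 9]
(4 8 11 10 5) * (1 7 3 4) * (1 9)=(1 7 3 4 8 11 10 5 9)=[0, 7, 2, 4, 8, 9, 6, 3, 11, 1, 5, 10]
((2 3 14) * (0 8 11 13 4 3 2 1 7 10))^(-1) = (0 10 7 1 14 3 4 13 11 8)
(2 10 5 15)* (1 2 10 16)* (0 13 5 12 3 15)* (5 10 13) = [5, 2, 16, 15, 4, 0, 6, 7, 8, 9, 12, 11, 3, 10, 14, 13, 1] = (0 5)(1 2 16)(3 15 13 10 12)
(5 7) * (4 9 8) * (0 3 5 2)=(0 3 5 7 2)(4 9 8)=[3, 1, 0, 5, 9, 7, 6, 2, 4, 8]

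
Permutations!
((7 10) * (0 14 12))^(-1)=(0 12 14)(7 10)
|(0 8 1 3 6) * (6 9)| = 6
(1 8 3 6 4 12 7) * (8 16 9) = (1 16 9 8 3 6 4 12 7) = [0, 16, 2, 6, 12, 5, 4, 1, 3, 8, 10, 11, 7, 13, 14, 15, 9]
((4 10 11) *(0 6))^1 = ((0 6)(4 10 11))^1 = (0 6)(4 10 11)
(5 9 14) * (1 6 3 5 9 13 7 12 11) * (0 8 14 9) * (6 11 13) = [8, 11, 2, 5, 4, 6, 3, 12, 14, 9, 10, 1, 13, 7, 0] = (0 8 14)(1 11)(3 5 6)(7 12 13)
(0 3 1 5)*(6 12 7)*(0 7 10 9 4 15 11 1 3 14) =(0 14)(1 5 7 6 12 10 9 4 15 11) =[14, 5, 2, 3, 15, 7, 12, 6, 8, 4, 9, 1, 10, 13, 0, 11]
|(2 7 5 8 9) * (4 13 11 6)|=20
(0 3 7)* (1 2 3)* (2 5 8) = (0 1 5 8 2 3 7) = [1, 5, 3, 7, 4, 8, 6, 0, 2]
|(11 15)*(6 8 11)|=|(6 8 11 15)|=4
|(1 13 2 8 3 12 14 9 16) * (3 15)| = |(1 13 2 8 15 3 12 14 9 16)| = 10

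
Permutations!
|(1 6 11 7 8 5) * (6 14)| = |(1 14 6 11 7 8 5)| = 7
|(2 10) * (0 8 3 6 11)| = |(0 8 3 6 11)(2 10)| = 10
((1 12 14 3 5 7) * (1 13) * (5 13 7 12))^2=((1 5 12 14 3 13))^2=(1 12 3)(5 14 13)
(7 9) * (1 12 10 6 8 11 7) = (1 12 10 6 8 11 7 9) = [0, 12, 2, 3, 4, 5, 8, 9, 11, 1, 6, 7, 10]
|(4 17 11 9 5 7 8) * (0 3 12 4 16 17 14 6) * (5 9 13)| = |(0 3 12 4 14 6)(5 7 8 16 17 11 13)| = 42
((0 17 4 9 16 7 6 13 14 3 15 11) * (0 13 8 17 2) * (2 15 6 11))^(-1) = (0 2 15)(3 14 13 11 7 16 9 4 17 8 6)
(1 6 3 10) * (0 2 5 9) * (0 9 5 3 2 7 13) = (0 7 13)(1 6 2 3 10) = [7, 6, 3, 10, 4, 5, 2, 13, 8, 9, 1, 11, 12, 0]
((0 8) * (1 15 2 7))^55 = (0 8)(1 7 2 15)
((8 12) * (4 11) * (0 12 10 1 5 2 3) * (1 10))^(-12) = ((0 12 8 1 5 2 3)(4 11))^(-12) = (0 8 5 3 12 1 2)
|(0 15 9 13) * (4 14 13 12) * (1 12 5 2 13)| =12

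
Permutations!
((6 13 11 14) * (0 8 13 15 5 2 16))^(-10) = (16)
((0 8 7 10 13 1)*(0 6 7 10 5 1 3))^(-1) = ((0 8 10 13 3)(1 6 7 5))^(-1) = (0 3 13 10 8)(1 5 7 6)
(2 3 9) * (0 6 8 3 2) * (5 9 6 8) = [8, 1, 2, 6, 4, 9, 5, 7, 3, 0] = (0 8 3 6 5 9)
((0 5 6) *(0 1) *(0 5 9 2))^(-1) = (0 2 9)(1 6 5)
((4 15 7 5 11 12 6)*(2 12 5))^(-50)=((2 12 6 4 15 7)(5 11))^(-50)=(2 15 6)(4 12 7)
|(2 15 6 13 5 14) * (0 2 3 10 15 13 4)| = |(0 2 13 5 14 3 10 15 6 4)| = 10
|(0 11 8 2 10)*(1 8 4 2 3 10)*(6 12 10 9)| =|(0 11 4 2 1 8 3 9 6 12 10)| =11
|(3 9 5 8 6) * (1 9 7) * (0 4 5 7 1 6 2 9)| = 10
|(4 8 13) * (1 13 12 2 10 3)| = 8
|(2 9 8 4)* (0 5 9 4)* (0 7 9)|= 6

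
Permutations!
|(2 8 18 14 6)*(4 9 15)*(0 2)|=|(0 2 8 18 14 6)(4 9 15)|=6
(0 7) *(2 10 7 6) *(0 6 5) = [5, 1, 10, 3, 4, 0, 2, 6, 8, 9, 7] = (0 5)(2 10 7 6)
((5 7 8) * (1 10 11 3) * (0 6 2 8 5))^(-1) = (0 8 2 6)(1 3 11 10)(5 7)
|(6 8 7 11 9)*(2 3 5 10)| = 20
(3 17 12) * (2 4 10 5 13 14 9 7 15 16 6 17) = [0, 1, 4, 2, 10, 13, 17, 15, 8, 7, 5, 11, 3, 14, 9, 16, 6, 12] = (2 4 10 5 13 14 9 7 15 16 6 17 12 3)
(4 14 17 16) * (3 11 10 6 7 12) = (3 11 10 6 7 12)(4 14 17 16) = [0, 1, 2, 11, 14, 5, 7, 12, 8, 9, 6, 10, 3, 13, 17, 15, 4, 16]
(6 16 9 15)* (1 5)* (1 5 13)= (1 13)(6 16 9 15)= [0, 13, 2, 3, 4, 5, 16, 7, 8, 15, 10, 11, 12, 1, 14, 6, 9]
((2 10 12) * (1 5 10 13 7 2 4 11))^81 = (13)(1 12)(4 5)(10 11)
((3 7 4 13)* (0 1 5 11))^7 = ((0 1 5 11)(3 7 4 13))^7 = (0 11 5 1)(3 13 4 7)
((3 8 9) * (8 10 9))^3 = (10)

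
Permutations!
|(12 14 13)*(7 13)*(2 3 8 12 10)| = |(2 3 8 12 14 7 13 10)| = 8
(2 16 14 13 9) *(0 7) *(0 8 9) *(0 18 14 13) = [7, 1, 16, 3, 4, 5, 6, 8, 9, 2, 10, 11, 12, 18, 0, 15, 13, 17, 14] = (0 7 8 9 2 16 13 18 14)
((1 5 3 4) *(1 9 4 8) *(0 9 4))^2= (9)(1 3)(5 8)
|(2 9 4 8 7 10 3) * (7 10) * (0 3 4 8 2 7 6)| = |(0 3 7 6)(2 9 8 10 4)| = 20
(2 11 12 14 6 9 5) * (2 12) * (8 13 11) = [0, 1, 8, 3, 4, 12, 9, 7, 13, 5, 10, 2, 14, 11, 6] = (2 8 13 11)(5 12 14 6 9)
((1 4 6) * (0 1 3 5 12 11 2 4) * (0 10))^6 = (2 11 12 5 3 6 4) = ((0 1 10)(2 4 6 3 5 12 11))^6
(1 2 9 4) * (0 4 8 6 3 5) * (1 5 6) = (0 4 5)(1 2 9 8)(3 6) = [4, 2, 9, 6, 5, 0, 3, 7, 1, 8]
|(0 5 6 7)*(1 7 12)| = 6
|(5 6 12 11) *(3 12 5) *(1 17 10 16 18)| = 30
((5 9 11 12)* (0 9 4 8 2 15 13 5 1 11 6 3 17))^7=((0 9 6 3 17)(1 11 12)(2 15 13 5 4 8))^7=(0 6 17 9 3)(1 11 12)(2 15 13 5 4 8)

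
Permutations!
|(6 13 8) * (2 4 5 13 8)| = 4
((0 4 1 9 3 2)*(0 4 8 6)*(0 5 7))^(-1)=((0 8 6 5 7)(1 9 3 2 4))^(-1)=(0 7 5 6 8)(1 4 2 3 9)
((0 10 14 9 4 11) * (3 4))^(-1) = (0 11 4 3 9 14 10) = ((0 10 14 9 3 4 11))^(-1)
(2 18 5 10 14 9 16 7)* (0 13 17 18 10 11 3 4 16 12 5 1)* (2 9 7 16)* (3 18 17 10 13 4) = [4, 0, 13, 3, 2, 11, 6, 9, 8, 12, 14, 18, 5, 10, 7, 15, 16, 17, 1] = (0 4 2 13 10 14 7 9 12 5 11 18 1)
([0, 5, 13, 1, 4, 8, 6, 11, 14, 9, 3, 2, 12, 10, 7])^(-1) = [0, 3, 11, 10, 4, 1, 6, 14, 5, 9, 13, 7, 12, 2, 8]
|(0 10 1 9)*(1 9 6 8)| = 3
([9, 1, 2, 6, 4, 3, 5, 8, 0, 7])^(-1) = (0 8 7 9)(3 5 6)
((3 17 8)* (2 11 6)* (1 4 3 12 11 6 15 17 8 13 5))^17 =(1 17 12 4 13 11 3 5 15 8)(2 6)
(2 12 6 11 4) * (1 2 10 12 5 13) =(1 2 5 13)(4 10 12 6 11) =[0, 2, 5, 3, 10, 13, 11, 7, 8, 9, 12, 4, 6, 1]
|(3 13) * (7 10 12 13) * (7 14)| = |(3 14 7 10 12 13)| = 6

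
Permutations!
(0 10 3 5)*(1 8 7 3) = (0 10 1 8 7 3 5) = [10, 8, 2, 5, 4, 0, 6, 3, 7, 9, 1]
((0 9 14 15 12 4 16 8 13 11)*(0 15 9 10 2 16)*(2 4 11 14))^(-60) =(16)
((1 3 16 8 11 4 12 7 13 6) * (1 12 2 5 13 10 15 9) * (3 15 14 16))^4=(1 15 9)(2 12 16)(4 6 14)(5 7 8)(10 11 13)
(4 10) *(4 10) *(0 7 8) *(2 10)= [7, 1, 10, 3, 4, 5, 6, 8, 0, 9, 2]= (0 7 8)(2 10)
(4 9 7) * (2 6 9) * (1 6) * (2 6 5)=[0, 5, 1, 3, 6, 2, 9, 4, 8, 7]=(1 5 2)(4 6 9 7)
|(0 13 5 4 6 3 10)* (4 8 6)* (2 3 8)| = |(0 13 5 2 3 10)(6 8)| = 6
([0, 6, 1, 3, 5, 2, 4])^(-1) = (1 2 5 4 6)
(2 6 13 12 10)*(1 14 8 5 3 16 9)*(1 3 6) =(1 14 8 5 6 13 12 10 2)(3 16 9) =[0, 14, 1, 16, 4, 6, 13, 7, 5, 3, 2, 11, 10, 12, 8, 15, 9]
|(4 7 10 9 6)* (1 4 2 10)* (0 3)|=12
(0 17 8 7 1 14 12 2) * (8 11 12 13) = [17, 14, 0, 3, 4, 5, 6, 1, 7, 9, 10, 12, 2, 8, 13, 15, 16, 11] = (0 17 11 12 2)(1 14 13 8 7)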